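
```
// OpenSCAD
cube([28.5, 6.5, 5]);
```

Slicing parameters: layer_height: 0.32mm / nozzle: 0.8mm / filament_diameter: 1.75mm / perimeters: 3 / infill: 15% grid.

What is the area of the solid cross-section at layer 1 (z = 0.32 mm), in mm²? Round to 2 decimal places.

185.25 mm²

At z = 0.32 mm: the cube is present — its section is the full 28.5×6.5 rectangle (area 185.25 mm²). Overall, the cross-section is a single solid region. Net area = 185.25 mm².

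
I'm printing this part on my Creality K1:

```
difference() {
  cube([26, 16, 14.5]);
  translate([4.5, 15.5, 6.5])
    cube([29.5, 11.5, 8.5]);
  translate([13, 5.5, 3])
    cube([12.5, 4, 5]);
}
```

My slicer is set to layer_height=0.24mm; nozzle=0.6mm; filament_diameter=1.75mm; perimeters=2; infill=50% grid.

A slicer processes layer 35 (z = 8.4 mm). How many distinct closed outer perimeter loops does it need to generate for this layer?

At z = 8.4 mm: the 26×16 cube contributes its full rectangle; the cube at (4.5, 15.5) (footprint 29.5×11.5) is included at this height; the cube at (13, 5.5) is absent (z outside [3, 8]); Subtracting the remaining from the first: starting from the 26×16 cube, the 29.5×11.5 cube at (4.5, 15.5) partially overlaps it — only the 10.75 mm² overlap (of its 339.25 mm²) is removed, clipping the outline — 1 connected region. The result has 1 disconnected region.

1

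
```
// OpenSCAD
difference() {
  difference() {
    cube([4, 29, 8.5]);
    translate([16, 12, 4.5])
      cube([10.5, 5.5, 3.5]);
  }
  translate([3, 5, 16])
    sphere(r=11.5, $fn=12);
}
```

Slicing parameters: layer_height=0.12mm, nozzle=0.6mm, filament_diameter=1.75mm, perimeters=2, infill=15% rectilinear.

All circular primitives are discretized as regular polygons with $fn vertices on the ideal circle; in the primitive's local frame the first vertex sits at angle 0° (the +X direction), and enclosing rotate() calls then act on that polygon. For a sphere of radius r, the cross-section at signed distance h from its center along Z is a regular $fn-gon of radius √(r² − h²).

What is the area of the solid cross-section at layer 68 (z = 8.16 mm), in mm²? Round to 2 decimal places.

63.69 mm²

At z = 8.16 mm: the cube is present — its section is the full 4×29 rectangle (area 116.00 mm²); the cube at (16, 12) is absent (z outside [4.5, 8]); Taking the first minus the rest: none of the subtracted shapes is present at this height, so the 4×29 cube is unchanged — area = 116.00 mm²; the sphere at (3, 5): section is a regular 12-gon, circumradius = √(r²−h²) = √(11.5²−7.84²) = 8.413 (area = (12/2)·8.413²·sin(360°/12) = 212.35 mm²); Taking the first minus the rest: starting from that combined region (116.00 mm²), the r=11.5 sphere at (3, 5) partially overlaps it — only the 52.31 mm² overlap (of its 212.35 mm²) is removed, clipping the outline — area = 63.69 mm². Overall, the cross-section is a single solid region. Net area = 63.69 mm².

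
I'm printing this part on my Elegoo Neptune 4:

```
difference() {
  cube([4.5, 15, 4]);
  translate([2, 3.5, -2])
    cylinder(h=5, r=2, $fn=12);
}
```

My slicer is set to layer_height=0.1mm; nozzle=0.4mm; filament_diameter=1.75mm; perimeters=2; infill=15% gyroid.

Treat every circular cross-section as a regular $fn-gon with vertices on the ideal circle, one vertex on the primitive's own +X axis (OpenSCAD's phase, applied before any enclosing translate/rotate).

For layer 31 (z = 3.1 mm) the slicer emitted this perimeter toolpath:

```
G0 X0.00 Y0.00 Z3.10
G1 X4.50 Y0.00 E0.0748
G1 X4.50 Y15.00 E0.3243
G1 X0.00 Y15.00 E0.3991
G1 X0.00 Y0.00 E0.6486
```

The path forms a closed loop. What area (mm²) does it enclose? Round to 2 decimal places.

Apply the shoelace formula to the sequence of (X, Y) vertices; enclosed area = 67.50 mm².

67.50 mm²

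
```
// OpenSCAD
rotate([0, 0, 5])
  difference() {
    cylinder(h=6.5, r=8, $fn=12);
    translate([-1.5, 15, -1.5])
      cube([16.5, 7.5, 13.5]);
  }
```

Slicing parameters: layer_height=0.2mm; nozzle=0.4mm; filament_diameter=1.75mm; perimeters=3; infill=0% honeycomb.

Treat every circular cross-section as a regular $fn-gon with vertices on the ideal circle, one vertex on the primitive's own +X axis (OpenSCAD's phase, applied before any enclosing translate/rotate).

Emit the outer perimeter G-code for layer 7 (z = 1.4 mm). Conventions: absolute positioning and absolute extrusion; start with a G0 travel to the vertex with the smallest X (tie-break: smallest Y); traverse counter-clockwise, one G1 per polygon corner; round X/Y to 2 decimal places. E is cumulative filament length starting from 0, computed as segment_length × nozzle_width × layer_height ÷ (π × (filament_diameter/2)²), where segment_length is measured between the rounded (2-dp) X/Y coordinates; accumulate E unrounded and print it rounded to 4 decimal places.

G0 X-7.97 Y-0.70 Z1.40
G1 X-6.55 Y-4.59 E0.1377
G1 X-3.38 Y-7.25 E0.2754
G1 X0.70 Y-7.97 E0.4132
G1 X4.59 Y-6.55 E0.5509
G1 X7.25 Y-3.38 E0.6885
G1 X7.97 Y0.70 E0.8263
G1 X6.55 Y4.59 E0.9641
G1 X3.38 Y7.25 E1.1017
G1 X-0.70 Y7.97 E1.2395
G1 X-4.59 Y6.55 E1.3772
G1 X-7.25 Y3.38 E1.5149
G1 X-7.97 Y-0.70 E1.6527

At z = 1.4 mm: the r=8 cylinder gives a regular 12-gon of circumradius 8 (constant along its height); the 16.5×7.5 cube at (-1.5, 15) contributes its full rectangle; Subtracting the remaining from the first: starting from the r=8 cylinder, the 16.5×7.5 cube at (-1.5, 15) misses the remaining region (no effect) — 1 connected region; (rotated 5° about Z; rotation is an isometry so areas/perimeters/island counts are preserved). The outline is a single polygon with 12 vertices. Extrusion per mm of travel: 0.4 × 0.2 / (π × 0.875²) = 0.033260. Accumulating E over each segment gives final E = 1.6527.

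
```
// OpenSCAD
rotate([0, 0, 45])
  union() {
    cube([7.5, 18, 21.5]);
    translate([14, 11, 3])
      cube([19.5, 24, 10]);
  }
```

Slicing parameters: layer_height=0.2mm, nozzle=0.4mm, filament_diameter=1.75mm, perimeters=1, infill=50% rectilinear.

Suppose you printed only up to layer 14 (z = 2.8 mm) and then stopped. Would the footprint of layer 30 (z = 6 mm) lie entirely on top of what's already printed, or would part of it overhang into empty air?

part overhangs

Compare the two slices. At z = 2.8: the 7.5×18 cube contributes its full rectangle (area 135.00 mm²); the cube at (14, 11) does not reach this height (z outside [3, 13]); Combining (union): only the 7.5×18 cube is present, so the union is just that shape — area = 135.00 mm²; (whole slice rotated 45° about Z — lengths, areas and connectivity unchanged). At z = 6: the cube is present — its section is the full 7.5×18 rectangle (area 135.00 mm²); the cube at (14, 11) is present — its section is the full 19.5×24 rectangle (area 468.00 mm²); Merging all regions: the 2 present regions are separate (no shared area or edge), so areas and boundary lengths simply add and each stays a separate island — area = 603.00 mm²; (whole slice rotated 45° about Z — lengths, areas and connectivity unchanged). Checking containment: at z = 6 the cross-section extends beyond the z = 2.8 cross-section by about 468.00 mm².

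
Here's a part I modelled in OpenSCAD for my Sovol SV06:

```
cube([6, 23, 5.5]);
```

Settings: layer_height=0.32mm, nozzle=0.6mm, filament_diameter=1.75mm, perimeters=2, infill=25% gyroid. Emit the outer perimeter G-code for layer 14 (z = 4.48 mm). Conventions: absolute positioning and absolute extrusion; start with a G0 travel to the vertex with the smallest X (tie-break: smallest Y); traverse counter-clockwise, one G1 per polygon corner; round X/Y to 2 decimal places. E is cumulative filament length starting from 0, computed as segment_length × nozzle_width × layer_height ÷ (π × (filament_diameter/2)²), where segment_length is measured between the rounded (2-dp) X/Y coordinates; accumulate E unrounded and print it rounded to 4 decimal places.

At z = 4.48 mm: the 6×23 cube contributes its full rectangle. The outline is a single polygon with 4 vertices. Extrusion per mm of travel: 0.6 × 0.32 / (π × 0.875²) = 0.079824. Accumulating E over each segment gives final E = 4.6298.

G0 X0.00 Y0.00 Z4.48
G1 X6.00 Y0.00 E0.4789
G1 X6.00 Y23.00 E2.3149
G1 X0.00 Y23.00 E2.7939
G1 X0.00 Y0.00 E4.6298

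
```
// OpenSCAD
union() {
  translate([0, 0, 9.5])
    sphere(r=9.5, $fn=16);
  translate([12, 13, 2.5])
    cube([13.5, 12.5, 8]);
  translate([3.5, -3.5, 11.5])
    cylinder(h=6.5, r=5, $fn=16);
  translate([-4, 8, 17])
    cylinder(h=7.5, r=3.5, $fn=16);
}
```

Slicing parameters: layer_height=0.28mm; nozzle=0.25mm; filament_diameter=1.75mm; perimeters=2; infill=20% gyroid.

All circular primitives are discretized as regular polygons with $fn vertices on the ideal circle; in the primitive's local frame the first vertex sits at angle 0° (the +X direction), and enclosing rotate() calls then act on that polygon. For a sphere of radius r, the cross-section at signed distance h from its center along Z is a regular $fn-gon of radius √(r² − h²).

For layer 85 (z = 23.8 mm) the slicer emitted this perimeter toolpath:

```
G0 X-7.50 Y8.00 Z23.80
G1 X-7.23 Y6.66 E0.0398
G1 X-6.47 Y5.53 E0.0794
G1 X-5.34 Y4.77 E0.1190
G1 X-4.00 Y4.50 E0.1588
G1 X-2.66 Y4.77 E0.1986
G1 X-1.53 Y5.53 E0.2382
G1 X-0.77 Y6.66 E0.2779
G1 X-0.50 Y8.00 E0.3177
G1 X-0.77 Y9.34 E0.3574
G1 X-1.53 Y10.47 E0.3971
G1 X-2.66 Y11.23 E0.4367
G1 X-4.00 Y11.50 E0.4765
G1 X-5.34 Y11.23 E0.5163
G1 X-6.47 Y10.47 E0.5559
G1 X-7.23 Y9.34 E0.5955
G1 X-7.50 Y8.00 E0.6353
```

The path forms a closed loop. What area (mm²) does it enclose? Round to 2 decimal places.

37.43 mm²

Apply the shoelace formula to the sequence of (X, Y) vertices; enclosed area = 37.43 mm².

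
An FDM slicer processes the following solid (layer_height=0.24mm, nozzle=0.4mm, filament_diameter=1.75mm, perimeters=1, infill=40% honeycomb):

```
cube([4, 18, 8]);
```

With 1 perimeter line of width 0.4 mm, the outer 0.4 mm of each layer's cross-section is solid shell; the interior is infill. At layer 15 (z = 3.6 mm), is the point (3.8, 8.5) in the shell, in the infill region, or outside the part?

At z = 3.6 mm: the cube (footprint 4×18) is included at this height. Overall, the cross-section is a single solid region. The nearest boundary edge runs (4.00, 0.00)→(4.00, 18.00); distance from the point to it = 0.20 mm. The point is inside the cross-section, 0.20 mm from the nearest boundary — within the 0.4 mm shell band (1 × 0.4).

shell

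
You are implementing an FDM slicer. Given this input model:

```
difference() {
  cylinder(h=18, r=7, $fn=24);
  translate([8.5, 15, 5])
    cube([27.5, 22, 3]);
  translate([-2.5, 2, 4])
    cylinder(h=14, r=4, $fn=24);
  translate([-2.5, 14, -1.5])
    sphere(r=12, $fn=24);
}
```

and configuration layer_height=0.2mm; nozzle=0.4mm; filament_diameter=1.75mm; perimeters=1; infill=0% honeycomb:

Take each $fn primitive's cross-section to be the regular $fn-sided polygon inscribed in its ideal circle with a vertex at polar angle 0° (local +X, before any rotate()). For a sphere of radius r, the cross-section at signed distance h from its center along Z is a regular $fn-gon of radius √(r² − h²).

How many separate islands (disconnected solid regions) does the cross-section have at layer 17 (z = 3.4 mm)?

1

At z = 3.4 mm: the cylinder: section is a regular 24-gon, circumradius r=7; the cube at (8.5, 15) is not intersected at this z (z outside [5, 8]); the cylinder at (-2.5, 2) is not intersected at this z (z outside [4, 18]); the r=12 sphere at (-2.5, 14) contributes a regular 24-gon of circumradius √(12²−4.9²) = 10.954; After the difference (first − rest): starting from the r=7 cylinder, the r=12 sphere at (-2.5, 14) partially overlaps it — only the 25.84 mm² overlap (of its 372.67 mm²) is removed, clipping the outline — 1 connected region. Overall, the cross-section is a single solid region. Island count = 1.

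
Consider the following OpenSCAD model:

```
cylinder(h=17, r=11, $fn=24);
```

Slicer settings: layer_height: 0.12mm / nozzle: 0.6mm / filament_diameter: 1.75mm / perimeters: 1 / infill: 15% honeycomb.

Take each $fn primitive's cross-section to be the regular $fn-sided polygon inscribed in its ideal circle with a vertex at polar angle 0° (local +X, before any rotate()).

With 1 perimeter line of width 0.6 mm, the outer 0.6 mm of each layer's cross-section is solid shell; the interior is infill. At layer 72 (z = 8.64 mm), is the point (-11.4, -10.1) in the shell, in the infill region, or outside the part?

At z = 8.64 mm: the r=11 cylinder gives a regular 24-gon of circumradius 11 (constant along its height). Overall, the cross-section is a single solid region. The nearest boundary edge runs (-9.53, -5.50)→(-7.78, -7.78); distance from the point to it = 4.29 mm. The point is not inside any of the regions above, so it lies outside the cross-section (4.29 mm from the nearest boundary).

outside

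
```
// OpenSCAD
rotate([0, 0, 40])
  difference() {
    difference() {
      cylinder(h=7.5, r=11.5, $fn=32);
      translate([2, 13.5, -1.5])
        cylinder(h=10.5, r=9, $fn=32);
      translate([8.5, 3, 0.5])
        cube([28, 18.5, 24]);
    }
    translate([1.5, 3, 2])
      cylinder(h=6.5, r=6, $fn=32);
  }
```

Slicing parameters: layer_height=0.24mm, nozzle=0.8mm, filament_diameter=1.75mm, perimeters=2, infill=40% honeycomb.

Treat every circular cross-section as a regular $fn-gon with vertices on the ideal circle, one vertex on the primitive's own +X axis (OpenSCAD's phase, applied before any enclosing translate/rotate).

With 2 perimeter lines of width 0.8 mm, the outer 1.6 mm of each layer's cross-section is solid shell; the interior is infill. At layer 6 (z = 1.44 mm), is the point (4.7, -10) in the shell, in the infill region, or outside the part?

At z = 1.44 mm: the cylinder: section is a regular 32-gon, circumradius r=11.5; the r=9 cylinder at (2, 13.5) gives a regular 32-gon of circumradius 9 (constant along its height); the cube at (8.5, 3) (footprint 28×18.5) is included at this height; After the difference (first − rest): starting from the r=11.5 cylinder, the r=9 cylinder at (2, 13.5) partially overlaps it — only the 70.62 mm² overlap (of its 252.84 mm²) is removed, clipping the outline; the 28×18.5 cube at (8.5, 3) partially overlaps it — only the 7.10 mm² overlap (of its 518.00 mm²) is removed, clipping the outline — 1 connected region; the cylinder at (1.5, 3) is absent (z outside [2, 8.5]); After the difference (first − rest): none of the subtracted shapes is present at this height, so the result so far is unchanged — 1 connected region; (whole slice rotated 40° about Z — lengths, areas and connectivity unchanged). Overall, the cross-section is a single solid region. Undo the 40° rotation: the query point maps to (-2.827, -10.682) in the un-rotated model frame. The nearest boundary edge runs (-2.24, -11.28)→(-4.40, -10.62); distance from the point to it = 0.40 mm. The point is inside the cross-section, 0.40 mm from the nearest boundary — within the 1.6 mm shell band (2 × 0.8).

shell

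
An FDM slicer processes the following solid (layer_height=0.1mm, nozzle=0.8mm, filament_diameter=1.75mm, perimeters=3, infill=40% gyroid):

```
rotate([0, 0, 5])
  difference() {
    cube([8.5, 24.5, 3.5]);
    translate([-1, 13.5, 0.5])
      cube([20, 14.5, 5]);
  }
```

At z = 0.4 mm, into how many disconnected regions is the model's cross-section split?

1

At z = 0.4 mm: the cube (footprint 8.5×24.5) is included at this height; the cube at (-1, 13.5) is absent (z outside [0.5, 5.5]); Taking the first minus the rest: none of the subtracted shapes is present at this height, so the 8.5×24.5 cube is unchanged — 1 connected region; (whole slice rotated 5° about Z — lengths, areas and connectivity unchanged). The result has 1 disconnected region.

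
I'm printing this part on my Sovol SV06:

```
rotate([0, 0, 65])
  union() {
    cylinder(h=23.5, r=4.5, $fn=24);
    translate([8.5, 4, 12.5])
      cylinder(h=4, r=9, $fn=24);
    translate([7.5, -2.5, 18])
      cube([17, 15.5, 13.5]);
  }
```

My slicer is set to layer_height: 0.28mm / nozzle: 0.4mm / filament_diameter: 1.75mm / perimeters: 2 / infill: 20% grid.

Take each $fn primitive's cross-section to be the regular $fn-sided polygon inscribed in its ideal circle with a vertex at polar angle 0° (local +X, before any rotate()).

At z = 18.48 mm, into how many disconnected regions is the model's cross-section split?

2

At z = 18.48 mm: the r=4.5 cylinder contributes a regular 24-gon of circumradius 4.5; the cylinder at (8.5, 4) is not intersected at this z (z outside [12.5, 16.5]); the cube at (7.5, -2.5) (footprint 17×15.5) is included at this height; Taking the union: the 2 present regions are separate (no shared area or edge), so areas and boundary lengths simply add and each stays a separate island — 2 connected regions; (whole slice rotated 65° about Z — lengths, areas and connectivity unchanged). The result has 2 disconnected regions.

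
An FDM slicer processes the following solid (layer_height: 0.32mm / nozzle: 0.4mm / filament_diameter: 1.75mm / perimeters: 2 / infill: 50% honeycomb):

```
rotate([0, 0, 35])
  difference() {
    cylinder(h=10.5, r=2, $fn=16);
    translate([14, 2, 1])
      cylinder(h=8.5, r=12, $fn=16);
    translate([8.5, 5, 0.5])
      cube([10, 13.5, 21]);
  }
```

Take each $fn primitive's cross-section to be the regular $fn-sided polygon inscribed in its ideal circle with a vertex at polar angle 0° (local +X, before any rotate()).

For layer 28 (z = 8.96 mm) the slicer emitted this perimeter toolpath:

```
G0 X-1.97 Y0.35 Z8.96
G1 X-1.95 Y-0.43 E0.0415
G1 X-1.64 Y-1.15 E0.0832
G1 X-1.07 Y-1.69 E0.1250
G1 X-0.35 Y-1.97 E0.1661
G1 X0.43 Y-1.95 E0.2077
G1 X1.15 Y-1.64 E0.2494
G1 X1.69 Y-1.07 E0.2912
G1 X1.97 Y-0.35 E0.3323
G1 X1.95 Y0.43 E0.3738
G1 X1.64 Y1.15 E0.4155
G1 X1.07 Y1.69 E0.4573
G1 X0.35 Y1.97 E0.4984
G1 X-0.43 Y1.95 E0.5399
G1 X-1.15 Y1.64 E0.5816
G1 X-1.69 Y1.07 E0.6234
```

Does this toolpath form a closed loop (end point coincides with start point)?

Start point (G0): (-1.97, 0.35). End point (last G1): the path does not return to the start — open.

no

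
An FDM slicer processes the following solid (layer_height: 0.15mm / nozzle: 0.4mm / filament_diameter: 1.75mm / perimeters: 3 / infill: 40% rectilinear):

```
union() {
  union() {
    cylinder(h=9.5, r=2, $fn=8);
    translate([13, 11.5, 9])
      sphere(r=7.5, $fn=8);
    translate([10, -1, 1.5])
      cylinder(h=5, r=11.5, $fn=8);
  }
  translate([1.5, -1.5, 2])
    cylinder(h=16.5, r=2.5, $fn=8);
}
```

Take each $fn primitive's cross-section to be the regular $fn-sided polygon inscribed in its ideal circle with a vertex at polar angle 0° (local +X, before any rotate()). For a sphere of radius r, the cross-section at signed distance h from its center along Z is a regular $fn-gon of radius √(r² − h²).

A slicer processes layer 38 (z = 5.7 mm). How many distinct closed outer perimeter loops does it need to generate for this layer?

At z = 5.7 mm: the r=2 cylinder contributes a regular 8-gon of circumradius 2; the r=7.5 sphere at (13, 11.5) contributes a regular 8-gon of circumradius √(7.5²−3.3²) = 6.735; the r=11.5 cylinder at (10, -1) gives a regular 8-gon of circumradius 11.5 (constant along its height); Taking the union: the regions partially overlap (shared area 43.06 mm²), so overlapping operands fuse into one piece — 1 connected region; the r=2.5 cylinder at (1.5, -1.5) contributes a regular 8-gon of circumradius 2.5; Combining (union): the r=2.5 cylinder at (1.5, -1.5) lies entirely inside that combined region, so the union is just that combined region — 1 connected region. The result has 1 disconnected region.

1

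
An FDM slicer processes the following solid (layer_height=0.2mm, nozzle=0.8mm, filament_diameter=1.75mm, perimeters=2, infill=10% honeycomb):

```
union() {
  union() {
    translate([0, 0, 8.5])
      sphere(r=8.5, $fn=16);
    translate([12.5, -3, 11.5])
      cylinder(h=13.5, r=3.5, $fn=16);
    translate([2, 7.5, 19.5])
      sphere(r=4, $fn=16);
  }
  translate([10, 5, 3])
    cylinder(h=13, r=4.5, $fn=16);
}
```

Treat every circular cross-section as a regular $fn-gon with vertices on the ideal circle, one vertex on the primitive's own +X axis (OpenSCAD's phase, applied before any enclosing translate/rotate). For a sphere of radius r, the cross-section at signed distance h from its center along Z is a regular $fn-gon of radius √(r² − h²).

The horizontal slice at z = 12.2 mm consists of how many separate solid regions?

2

At z = 12.2 mm: the r=8.5 sphere slices to a regular 16-gon of circumradius 7.652 (√(r²−h²) with h=3.7 from center); the r=3.5 cylinder at (12.5, -3) contributes a regular 16-gon of circumradius 3.5; the sphere at (2, 7.5) does not reach this height (|z−center|=7.300 > r=4); Taking the union: the 2 present regions are separate (no shared area or edge), so areas and boundary lengths simply add and each stays a separate island — 2 connected regions; the r=4.5 cylinder at (10, 5) contributes a regular 16-gon of circumradius 4.5; Combining (union): the regions partially overlap (shared area 2.28 mm²), so overlapping operands fuse into one piece — 2 connected regions. The result has 2 disconnected regions.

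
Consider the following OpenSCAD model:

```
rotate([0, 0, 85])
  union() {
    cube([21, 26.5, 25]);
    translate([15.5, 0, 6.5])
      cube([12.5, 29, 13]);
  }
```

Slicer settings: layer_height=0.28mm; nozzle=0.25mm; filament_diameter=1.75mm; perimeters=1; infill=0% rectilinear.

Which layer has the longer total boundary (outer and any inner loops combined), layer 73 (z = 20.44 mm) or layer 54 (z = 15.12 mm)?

Layer 73 (z = 20.44): the 21×26.5 cube contributes its full rectangle (perimeter 95.00 mm); the cube at (15.5, 0) is absent (z outside [6.5, 19.5]); Merging all regions: only the 21×26.5 cube is present, so the union is just that shape — boundary = 95.00 mm; (rotated 85° about Z; rotation is an isometry so areas/perimeters/island counts are preserved). So its perimeter = 95.00 mm. Layer 54 (z = 15.12): the cube is present — its section is the full 21×26.5 rectangle (perimeter 95.00 mm); the cube at (15.5, 0) is present — its section is the full 12.5×29 rectangle (perimeter 83.00 mm); Combining (union): the regions partially overlap (shared area 145.75 mm²), so the edge portions inside another operand are dropped and the merged outline is re-measured after clipping — boundary = 114.00 mm; (whole slice rotated 85° about Z — lengths, areas and connectivity unchanged). So its perimeter = 114.00 mm. Layer 54 is larger (114.00 vs 95.00 mm).

layer 54 (z = 15.12 mm)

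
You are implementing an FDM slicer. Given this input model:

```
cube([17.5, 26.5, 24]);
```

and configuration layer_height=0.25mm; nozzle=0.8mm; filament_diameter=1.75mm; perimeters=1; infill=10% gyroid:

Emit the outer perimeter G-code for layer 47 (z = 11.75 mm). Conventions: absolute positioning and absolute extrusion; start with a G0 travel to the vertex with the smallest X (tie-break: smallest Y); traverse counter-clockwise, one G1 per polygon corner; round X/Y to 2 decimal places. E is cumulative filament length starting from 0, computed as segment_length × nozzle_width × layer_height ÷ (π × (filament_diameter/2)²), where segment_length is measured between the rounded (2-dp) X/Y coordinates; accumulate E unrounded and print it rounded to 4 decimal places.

At z = 11.75 mm: the 17.5×26.5 cube contributes its full rectangle. The outline is a single polygon with 4 vertices. Extrusion per mm of travel: 0.8 × 0.25 / (π × 0.875²) = 0.083150. Accumulating E over each segment gives final E = 7.3172.

G0 X0.00 Y0.00 Z11.75
G1 X17.50 Y0.00 E1.4551
G1 X17.50 Y26.50 E3.6586
G1 X0.00 Y26.50 E5.1137
G1 X0.00 Y0.00 E7.3172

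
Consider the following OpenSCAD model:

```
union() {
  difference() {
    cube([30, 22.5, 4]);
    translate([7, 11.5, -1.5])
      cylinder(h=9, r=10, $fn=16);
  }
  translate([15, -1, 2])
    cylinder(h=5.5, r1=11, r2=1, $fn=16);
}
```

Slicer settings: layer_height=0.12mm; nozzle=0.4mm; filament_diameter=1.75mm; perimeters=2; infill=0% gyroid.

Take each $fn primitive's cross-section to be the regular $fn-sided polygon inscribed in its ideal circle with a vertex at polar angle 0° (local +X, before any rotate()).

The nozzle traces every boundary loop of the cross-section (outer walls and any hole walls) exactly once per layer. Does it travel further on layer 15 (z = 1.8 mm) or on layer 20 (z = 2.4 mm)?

Layer 15 (z = 1.8): the 30×22.5 cube contributes its full rectangle (perimeter 105.00 mm); the r=10 cylinder at (7, 11.5) gives a regular 16-gon of circumradius 10 (constant along its height) (perimeter = 2·16·10.000·sin(180°/16) = 62.43 mm); After the difference (first − rest): starting from the 30×22.5 cube, the r=10 cylinder at (7, 11.5) partially overlaps it — only the 278.60 mm² overlap (of its 306.15 mm²) is removed, clipping the outline — boundary = 137.41 mm; the cone at (15, -1) does not reach this height (z outside [2, 7.5]); Taking the union: only the result so far is present, so the union is just that shape — boundary = 137.41 mm. So its perimeter = 137.41 mm. Layer 20 (z = 2.4): the cube is present — its section is the full 30×22.5 rectangle (perimeter 105.00 mm); the r=10 cylinder at (7, 11.5) contributes a regular 16-gon of circumradius 10 (perimeter = 2·16·10.000·sin(180°/16) = 62.43 mm); Subtracting the remaining from the first: starting from the 30×22.5 cube, the r=10 cylinder at (7, 11.5) partially overlaps it — only the 278.60 mm² overlap (of its 306.15 mm²) is removed, clipping the outline — boundary = 137.41 mm; the cone at (15, -1) contributes a regular 16-gon of circumradius 10.273 (interpolated between r1=11 and r2=1 at t=0.073) (perimeter = 2·16·10.273·sin(180°/16) = 64.13 mm); Combining (union): the regions partially overlap (shared area 93.44 mm²), so the edge portions inside another operand are dropped and the merged outline is re-measured after clipping — boundary = 151.26 mm. So its perimeter = 151.26 mm. Layer 20 is larger (151.26 vs 137.41 mm).

layer 20 (z = 2.4 mm)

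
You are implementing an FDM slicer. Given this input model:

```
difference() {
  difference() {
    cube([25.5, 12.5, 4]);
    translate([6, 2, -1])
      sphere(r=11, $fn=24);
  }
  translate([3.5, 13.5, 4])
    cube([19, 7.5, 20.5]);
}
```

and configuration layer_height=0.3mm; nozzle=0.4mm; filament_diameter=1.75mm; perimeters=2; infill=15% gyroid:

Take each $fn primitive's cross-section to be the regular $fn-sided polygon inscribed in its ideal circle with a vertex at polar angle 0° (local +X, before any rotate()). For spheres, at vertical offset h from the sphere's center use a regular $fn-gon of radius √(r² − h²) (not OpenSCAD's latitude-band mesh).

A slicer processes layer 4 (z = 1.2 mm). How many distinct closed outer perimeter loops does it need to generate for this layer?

2

At z = 1.2 mm: the cube is present — its section is the full 25.5×12.5 rectangle; the sphere at (6, 2): section is a regular 24-gon, circumradius = √(r²−h²) = √(11²−2.2²) = 10.778; Subtracting the remaining from the first: starting from the 25.5×12.5 cube, the r=11 sphere at (6, 2) partially overlaps it — only the 183.67 mm² overlap (of its 360.77 mm²) is removed, clipping the outline — 2 connected regions; the cube at (3.5, 13.5) is absent (z outside [4, 24.5]); Subtracting the remaining from the first: none of the subtracted shapes is present at this height, so the result so far is unchanged — 2 connected regions. The result has 2 disconnected regions.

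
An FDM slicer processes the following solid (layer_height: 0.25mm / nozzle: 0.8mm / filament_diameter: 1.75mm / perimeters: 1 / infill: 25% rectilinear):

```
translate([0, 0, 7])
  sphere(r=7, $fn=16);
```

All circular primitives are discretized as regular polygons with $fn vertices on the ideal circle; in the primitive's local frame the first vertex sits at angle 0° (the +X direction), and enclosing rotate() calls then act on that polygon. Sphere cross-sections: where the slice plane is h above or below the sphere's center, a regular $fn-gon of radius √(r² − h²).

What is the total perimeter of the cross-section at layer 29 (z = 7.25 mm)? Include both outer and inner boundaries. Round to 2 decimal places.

At z = 7.25 mm: the r=7 sphere slices to a regular 16-gon of circumradius 6.996 (√(r²−h²) with h=0.25 from center) (perimeter = 2·16·6.996·sin(180°/16) = 43.67 mm). Overall, the cross-section is a single solid region. Total boundary length (outer) = 43.67 mm.

43.67 mm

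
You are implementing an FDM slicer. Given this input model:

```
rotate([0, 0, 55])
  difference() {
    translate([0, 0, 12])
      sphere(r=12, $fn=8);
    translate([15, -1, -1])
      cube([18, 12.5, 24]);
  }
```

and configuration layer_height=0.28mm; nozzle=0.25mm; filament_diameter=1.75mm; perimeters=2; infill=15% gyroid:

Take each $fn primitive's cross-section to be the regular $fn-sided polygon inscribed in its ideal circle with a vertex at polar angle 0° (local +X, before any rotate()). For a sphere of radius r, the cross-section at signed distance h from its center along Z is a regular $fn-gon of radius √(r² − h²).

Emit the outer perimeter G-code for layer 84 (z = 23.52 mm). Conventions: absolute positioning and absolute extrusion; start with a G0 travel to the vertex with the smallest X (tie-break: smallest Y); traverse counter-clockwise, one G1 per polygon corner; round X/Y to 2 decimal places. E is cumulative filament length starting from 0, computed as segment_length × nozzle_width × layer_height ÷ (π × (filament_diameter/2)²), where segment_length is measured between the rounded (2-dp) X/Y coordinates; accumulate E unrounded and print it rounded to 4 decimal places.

G0 X-3.31 Y-0.58 Z23.52
G1 X-1.93 Y-2.75 E0.0748
G1 X0.58 Y-3.31 E0.1497
G1 X2.75 Y-1.93 E0.2245
G1 X3.31 Y0.58 E0.2994
G1 X1.93 Y2.75 E0.3742
G1 X-0.58 Y3.31 E0.4491
G1 X-2.75 Y1.93 E0.5239
G1 X-3.31 Y-0.58 E0.5987

At z = 23.52 mm: the r=12 sphere slices to a regular 8-gon of circumradius 3.360 (√(r²−h²) with h=11.52 from center); the cube at (15, -1) is absent (z outside [-1, 23]); After the difference (first − rest): none of the subtracted shapes is present at this height, so the r=12 sphere is unchanged — 1 connected region; (whole slice rotated 55° about Z — lengths, areas and connectivity unchanged). The outline is a single polygon with 8 vertices. Extrusion per mm of travel: 0.25 × 0.28 / (π × 0.875²) = 0.029103. Accumulating E over each segment gives final E = 0.5987.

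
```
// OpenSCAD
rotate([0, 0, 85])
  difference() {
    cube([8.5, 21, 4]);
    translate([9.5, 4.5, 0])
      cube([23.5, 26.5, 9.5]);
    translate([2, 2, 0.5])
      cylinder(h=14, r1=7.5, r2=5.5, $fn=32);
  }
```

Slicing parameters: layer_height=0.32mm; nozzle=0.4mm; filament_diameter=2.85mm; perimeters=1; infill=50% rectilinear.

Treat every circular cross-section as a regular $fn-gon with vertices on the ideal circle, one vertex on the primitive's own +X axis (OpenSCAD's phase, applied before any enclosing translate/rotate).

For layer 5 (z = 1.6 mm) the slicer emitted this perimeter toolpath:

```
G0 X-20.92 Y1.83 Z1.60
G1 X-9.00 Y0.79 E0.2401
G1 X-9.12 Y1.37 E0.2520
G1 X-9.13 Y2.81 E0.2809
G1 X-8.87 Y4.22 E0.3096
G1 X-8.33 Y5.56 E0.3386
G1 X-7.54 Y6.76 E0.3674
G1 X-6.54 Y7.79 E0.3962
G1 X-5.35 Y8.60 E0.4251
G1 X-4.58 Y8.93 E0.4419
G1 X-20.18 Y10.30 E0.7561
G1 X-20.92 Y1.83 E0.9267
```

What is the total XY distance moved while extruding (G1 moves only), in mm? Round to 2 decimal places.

Sum the Euclidean lengths of each G1 segment: total = 46.19 mm.

46.19 mm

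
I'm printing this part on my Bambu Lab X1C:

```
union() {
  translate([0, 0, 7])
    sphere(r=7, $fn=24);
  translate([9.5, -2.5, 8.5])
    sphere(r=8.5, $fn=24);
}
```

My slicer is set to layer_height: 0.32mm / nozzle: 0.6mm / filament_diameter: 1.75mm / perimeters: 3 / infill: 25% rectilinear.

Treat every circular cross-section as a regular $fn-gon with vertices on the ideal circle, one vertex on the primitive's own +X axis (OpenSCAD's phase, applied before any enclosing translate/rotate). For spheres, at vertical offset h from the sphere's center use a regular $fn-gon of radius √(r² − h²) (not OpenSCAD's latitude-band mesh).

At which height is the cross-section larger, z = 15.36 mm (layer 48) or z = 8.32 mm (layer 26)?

layer 26 (z = 8.32 mm)

Layer 48 (z = 15.36): the sphere does not reach this height (|z−center|=8.360 > r=7); the sphere at (9.5, -2.5): section is a regular 24-gon, circumradius = √(r²−h²) = √(8.5²−6.86²) = 5.019 (area = (24/2)·5.019²·sin(360°/24) = 78.24 mm²); Combining (union): only the r=8.5 sphere at (9.5, -2.5) is present, so the union is just that shape — area = 78.24 mm². So its area = 78.24 mm². Layer 26 (z = 8.32): the sphere: section is a regular 24-gon, circumradius = √(r²−h²) = √(7²−1.32²) = 6.874 (area = (24/2)·6.874²·sin(360°/24) = 146.77 mm²); the r=8.5 sphere at (9.5, -2.5) slices to a regular 24-gon of circumradius 8.498 (√(r²−h²) with h=0.18 from center) (area = (24/2)·8.498²·sin(360°/24) = 224.30 mm²); Combining (union): the regions partially overlap — summed areas 371.07 mm² minus the doubly-counted overlap 43.99 mm² gives 327.08 mm² — area = 327.08 mm². So its area = 327.08 mm². Layer 26 is larger (327.08 vs 78.24 mm²).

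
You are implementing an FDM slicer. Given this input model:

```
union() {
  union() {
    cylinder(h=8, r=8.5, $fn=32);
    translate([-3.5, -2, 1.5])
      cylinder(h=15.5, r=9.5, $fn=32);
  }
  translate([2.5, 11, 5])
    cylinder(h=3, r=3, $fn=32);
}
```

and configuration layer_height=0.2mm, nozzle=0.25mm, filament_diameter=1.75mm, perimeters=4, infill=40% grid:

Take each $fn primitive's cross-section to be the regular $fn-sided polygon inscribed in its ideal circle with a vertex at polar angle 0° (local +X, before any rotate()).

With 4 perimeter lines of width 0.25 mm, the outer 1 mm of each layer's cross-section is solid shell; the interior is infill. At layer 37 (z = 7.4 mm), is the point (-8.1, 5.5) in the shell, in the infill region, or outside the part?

At z = 7.4 mm: the cylinder: section is a regular 32-gon, circumradius r=8.5; the r=9.5 cylinder at (-3.5, -2) contributes a regular 32-gon of circumradius 9.5; Merging all regions: the regions partially overlap (shared area 179.63 mm²), so overlapping operands fuse into one piece — 1 connected region; the cylinder at (2.5, 11): section is a regular 32-gon, circumradius r=3; Merging all regions: the regions partially overlap (shared area 0.22 mm²), so overlapping operands fuse into one piece — 1 connected region. Overall, the cross-section is a single solid region. The nearest boundary edge runs (-8.78, 5.90)→(-7.14, 6.78); distance from the point to it = 0.67 mm. The point is inside the cross-section, 0.67 mm from the nearest boundary — within the 1 mm shell band (4 × 0.25).

shell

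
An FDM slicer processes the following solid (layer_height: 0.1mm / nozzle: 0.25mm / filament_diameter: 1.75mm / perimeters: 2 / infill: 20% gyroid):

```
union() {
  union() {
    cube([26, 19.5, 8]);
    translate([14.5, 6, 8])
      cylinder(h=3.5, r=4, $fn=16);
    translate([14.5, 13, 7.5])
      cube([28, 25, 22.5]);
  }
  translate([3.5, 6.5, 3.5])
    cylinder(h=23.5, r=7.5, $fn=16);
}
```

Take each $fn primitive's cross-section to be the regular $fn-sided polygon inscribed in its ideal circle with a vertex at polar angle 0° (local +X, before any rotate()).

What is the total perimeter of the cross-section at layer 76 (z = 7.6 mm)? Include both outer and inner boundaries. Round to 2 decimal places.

164.41 mm

At z = 7.6 mm: the 26×19.5 cube contributes its full rectangle (perimeter 91.00 mm); the cylinder at (14.5, 6) does not reach this height (z outside [8, 11.5]); the cube at (14.5, 13) is present — its section is the full 28×25 rectangle (perimeter 106.00 mm); Taking the union: the regions partially overlap (shared area 74.75 mm²), so the edge portions inside another operand are dropped and the merged outline is re-measured after clipping — boundary = 161.00 mm; the r=7.5 cylinder at (3.5, 6.5) contributes a regular 16-gon of circumradius 7.5 (perimeter = 2·16·7.500·sin(180°/16) = 46.82 mm); Merging all regions: the regions partially overlap (shared area 131.60 mm²), so the edge portions inside another operand are dropped and the merged outline is re-measured after clipping — boundary = 164.41 mm. Overall, the cross-section is a single solid region. Total boundary length (outer) = 164.41 mm.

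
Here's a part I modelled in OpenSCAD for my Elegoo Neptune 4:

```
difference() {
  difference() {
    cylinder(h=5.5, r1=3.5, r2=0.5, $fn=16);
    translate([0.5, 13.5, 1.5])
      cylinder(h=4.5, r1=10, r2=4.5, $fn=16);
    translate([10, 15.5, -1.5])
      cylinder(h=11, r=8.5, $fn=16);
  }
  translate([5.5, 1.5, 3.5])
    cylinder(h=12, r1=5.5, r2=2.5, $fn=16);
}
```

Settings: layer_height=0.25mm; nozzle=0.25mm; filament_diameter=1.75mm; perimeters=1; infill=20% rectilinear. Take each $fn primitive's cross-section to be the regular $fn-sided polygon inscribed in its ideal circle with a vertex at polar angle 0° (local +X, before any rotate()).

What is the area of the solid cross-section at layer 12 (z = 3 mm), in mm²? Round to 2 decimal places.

10.63 mm²

At z = 3 mm: the cone: at t=0.545 of its height the radius interpolates to r₁+(r₂−r₁)t = 1.864, giving a regular 16-gon of that circumradius (area = (16/2)·1.864²·sin(360°/16) = 10.63 mm²); the cone at (0.5, 13.5) contributes a regular 16-gon of circumradius 8.167 (interpolated between r1=10 and r2=4.5 at t=0.333) (area = (16/2)·8.167²·sin(360°/16) = 204.18 mm²); the cylinder at (10, 15.5): section is a regular 16-gon, circumradius r=8.5 (area = (16/2)·8.500²·sin(360°/16) = 221.19 mm²); After the difference (first − rest): starting from the cone (10.63 mm²), the cone at (0.5, 13.5) misses the remaining region (no effect); the r=8.5 cylinder at (10, 15.5) misses the remaining region (no effect) — area = 10.63 mm²; the cone at (5.5, 1.5) is absent (z outside [3.5, 15.5]); Subtracting the remaining from the first: none of the subtracted shapes is present at this height, so that combined region is unchanged — area = 10.63 mm². Overall, the cross-section is a single solid region. Net area = 10.63 mm².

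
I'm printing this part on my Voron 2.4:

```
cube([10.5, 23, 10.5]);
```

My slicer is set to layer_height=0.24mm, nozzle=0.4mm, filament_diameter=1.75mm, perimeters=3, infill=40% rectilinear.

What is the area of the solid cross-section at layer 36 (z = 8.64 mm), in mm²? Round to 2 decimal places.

241.50 mm²

At z = 8.64 mm: the cube (footprint 10.5×23) is included at this height (area 241.50 mm²). Overall, the cross-section is a single solid region. Net area = 241.50 mm².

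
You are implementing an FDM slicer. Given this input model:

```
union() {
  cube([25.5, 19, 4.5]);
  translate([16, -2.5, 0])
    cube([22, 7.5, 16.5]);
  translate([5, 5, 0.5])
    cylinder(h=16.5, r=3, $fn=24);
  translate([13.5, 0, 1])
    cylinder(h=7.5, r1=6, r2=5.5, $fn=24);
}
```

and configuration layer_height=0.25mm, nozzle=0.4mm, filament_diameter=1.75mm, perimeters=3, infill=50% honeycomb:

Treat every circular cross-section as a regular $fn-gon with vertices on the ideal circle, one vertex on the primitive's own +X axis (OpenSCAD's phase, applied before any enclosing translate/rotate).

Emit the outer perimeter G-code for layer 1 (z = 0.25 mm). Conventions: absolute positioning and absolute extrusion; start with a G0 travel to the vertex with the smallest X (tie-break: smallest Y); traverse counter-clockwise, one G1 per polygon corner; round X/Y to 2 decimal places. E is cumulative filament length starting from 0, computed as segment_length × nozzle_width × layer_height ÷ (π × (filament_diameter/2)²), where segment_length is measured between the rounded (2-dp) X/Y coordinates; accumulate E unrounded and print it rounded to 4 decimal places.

At z = 0.25 mm: the 25.5×19 cube contributes its full rectangle; the cube at (16, -2.5) is present — its section is the full 22×7.5 rectangle; the cylinder at (5, 5) is not intersected at this z (z outside [0.5, 17]); the cone at (13.5, 0) is not intersected at this z (z outside [1, 8.5]); Combining (union): the regions partially overlap (shared area 47.50 mm²), so overlapping operands fuse into one piece — 1 connected region. The outline is a single polygon with 8 vertices. Extrusion per mm of travel: 0.4 × 0.25 / (π × 0.875²) = 0.041575. Accumulating E over each segment gives final E = 4.9474.

G0 X0.00 Y0.00 Z0.25
G1 X16.00 Y0.00 E0.6652
G1 X16.00 Y-2.50 E0.7691
G1 X38.00 Y-2.50 E1.6838
G1 X38.00 Y5.00 E1.9956
G1 X25.50 Y5.00 E2.5153
G1 X25.50 Y19.00 E3.0974
G1 X0.00 Y19.00 E4.1575
G1 X0.00 Y0.00 E4.9474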